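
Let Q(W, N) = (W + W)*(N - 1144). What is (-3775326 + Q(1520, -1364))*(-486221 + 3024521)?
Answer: -28935721441800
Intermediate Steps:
Q(W, N) = 2*W*(-1144 + N) (Q(W, N) = (2*W)*(-1144 + N) = 2*W*(-1144 + N))
(-3775326 + Q(1520, -1364))*(-486221 + 3024521) = (-3775326 + 2*1520*(-1144 - 1364))*(-486221 + 3024521) = (-3775326 + 2*1520*(-2508))*2538300 = (-3775326 - 7624320)*2538300 = -11399646*2538300 = -28935721441800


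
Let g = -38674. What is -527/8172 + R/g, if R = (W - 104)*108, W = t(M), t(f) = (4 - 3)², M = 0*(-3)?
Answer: 35262065/158021964 ≈ 0.22315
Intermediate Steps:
M = 0
t(f) = 1 (t(f) = 1² = 1)
W = 1
R = -11124 (R = (1 - 104)*108 = -103*108 = -11124)
-527/8172 + R/g = -527/8172 - 11124/(-38674) = -527*1/8172 - 11124*(-1/38674) = -527/8172 + 5562/19337 = 35262065/158021964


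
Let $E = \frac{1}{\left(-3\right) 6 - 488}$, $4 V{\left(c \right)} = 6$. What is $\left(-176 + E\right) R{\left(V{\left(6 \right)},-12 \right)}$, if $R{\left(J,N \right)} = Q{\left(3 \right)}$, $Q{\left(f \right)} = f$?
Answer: $- \frac{267171}{506} \approx -528.01$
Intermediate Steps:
$V{\left(c \right)} = \frac{3}{2}$ ($V{\left(c \right)} = \frac{1}{4} \cdot 6 = \frac{3}{2}$)
$R{\left(J,N \right)} = 3$
$E = - \frac{1}{506}$ ($E = \frac{1}{-18 - 488} = \frac{1}{-506} = - \frac{1}{506} \approx -0.0019763$)
$\left(-176 + E\right) R{\left(V{\left(6 \right)},-12 \right)} = \left(-176 - \frac{1}{506}\right) 3 = \left(- \frac{89057}{506}\right) 3 = - \frac{267171}{506}$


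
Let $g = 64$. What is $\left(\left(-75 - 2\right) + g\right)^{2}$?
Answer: $169$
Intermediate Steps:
$\left(\left(-75 - 2\right) + g\right)^{2} = \left(\left(-75 - 2\right) + 64\right)^{2} = \left(-77 + 64\right)^{2} = \left(-13\right)^{2} = 169$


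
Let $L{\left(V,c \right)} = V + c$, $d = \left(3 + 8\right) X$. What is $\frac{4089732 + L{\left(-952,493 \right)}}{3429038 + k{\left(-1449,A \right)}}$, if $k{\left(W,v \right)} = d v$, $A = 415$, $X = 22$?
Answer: $\frac{4089273}{3529468} \approx 1.1586$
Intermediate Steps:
$d = 242$ ($d = \left(3 + 8\right) 22 = 11 \cdot 22 = 242$)
$k{\left(W,v \right)} = 242 v$
$\frac{4089732 + L{\left(-952,493 \right)}}{3429038 + k{\left(-1449,A \right)}} = \frac{4089732 + \left(-952 + 493\right)}{3429038 + 242 \cdot 415} = \frac{4089732 - 459}{3429038 + 100430} = \frac{4089273}{3529468}$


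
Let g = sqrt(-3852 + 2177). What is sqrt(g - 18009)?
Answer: sqrt(-18009 + 5*I*sqrt(67)) ≈ 0.152 + 134.2*I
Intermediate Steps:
g = 5*I*sqrt(67) (g = sqrt(-1675) = 5*I*sqrt(67) ≈ 40.927*I)
sqrt(g - 18009) = sqrt(5*I*sqrt(67) - 18009) = sqrt(-18009 + 5*I*sqrt(67))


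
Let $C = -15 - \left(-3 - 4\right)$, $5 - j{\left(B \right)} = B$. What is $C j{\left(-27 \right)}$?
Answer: $-256$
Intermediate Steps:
$j{\left(B \right)} = 5 - B$
$C = -8$ ($C = -15 - \left(-3 - 4\right) = -15 - -7 = -15 + 7 = -8$)
$C j{\left(-27 \right)} = - 8 \left(5 - -27\right) = - 8 \left(5 + 27\right) = \left(-8\right) 32 = -256$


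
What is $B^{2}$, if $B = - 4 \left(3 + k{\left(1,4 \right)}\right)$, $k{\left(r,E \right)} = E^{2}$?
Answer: $5776$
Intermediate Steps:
$B = -76$ ($B = - 4 \left(3 + 4^{2}\right) = - 4 \left(3 + 16\right) = \left(-4\right) 19 = -76$)
$B^{2} = \left(-76\right)^{2} = 5776$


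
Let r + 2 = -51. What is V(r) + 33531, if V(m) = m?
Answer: 33478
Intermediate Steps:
r = -53 (r = -2 - 51 = -53)
V(r) + 33531 = -53 + 33531 = 33478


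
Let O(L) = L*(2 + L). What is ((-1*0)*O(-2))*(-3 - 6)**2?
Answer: 0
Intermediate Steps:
((-1*0)*O(-2))*(-3 - 6)**2 = ((-1*0)*(-2*(2 - 2)))*(-3 - 6)**2 = (0*(-2*0))*(-9)**2 = (0*0)*81 = 0*81 = 0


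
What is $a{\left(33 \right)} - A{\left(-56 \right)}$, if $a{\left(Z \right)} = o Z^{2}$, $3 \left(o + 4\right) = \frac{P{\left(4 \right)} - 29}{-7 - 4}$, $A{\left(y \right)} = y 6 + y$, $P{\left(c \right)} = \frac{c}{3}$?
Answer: $-3051$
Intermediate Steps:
$P{\left(c \right)} = \frac{c}{3}$ ($P{\left(c \right)} = c \frac{1}{3} = \frac{c}{3}$)
$A{\left(y \right)} = 7 y$ ($A{\left(y \right)} = 6 y + y = 7 y$)
$o = - \frac{313}{99}$ ($o = -4 + \frac{\left(\frac{1}{3} \cdot 4 - 29\right) \frac{1}{-7 - 4}}{3} = -4 + \frac{\left(\frac{4}{3} - 29\right) \frac{1}{-11}}{3} = -4 + \frac{\left(- \frac{83}{3}\right) \left(- \frac{1}{11}\right)}{3} = -4 + \frac{1}{3} \cdot \frac{83}{33} = -4 + \frac{83}{99} = - \frac{313}{99} \approx -3.1616$)
$a{\left(Z \right)} = - \frac{313 Z^{2}}{99}$
$a{\left(33 \right)} - A{\left(-56 \right)} = - \frac{313 \cdot 33^{2}}{99} - 7 \left(-56\right) = \left(- \frac{313}{99}\right) 1089 - -392 = -3443 + 392 = -3051$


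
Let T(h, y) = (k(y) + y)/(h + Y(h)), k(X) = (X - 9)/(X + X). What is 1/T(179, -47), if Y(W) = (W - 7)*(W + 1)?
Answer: -1463533/2181 ≈ -671.04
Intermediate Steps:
k(X) = (-9 + X)/(2*X) (k(X) = (-9 + X)/((2*X)) = (-9 + X)*(1/(2*X)) = (-9 + X)/(2*X))
Y(W) = (1 + W)*(-7 + W) (Y(W) = (-7 + W)*(1 + W) = (1 + W)*(-7 + W))
T(h, y) = (y + (-9 + y)/(2*y))/(-7 + h² - 5*h) (T(h, y) = ((-9 + y)/(2*y) + y)/(h + (-7 + h² - 6*h)) = (y + (-9 + y)/(2*y))/(-7 + h² - 5*h))
1/T(179, -47) = 1/((½)*(9 - 1*(-47) - 2*(-47)²)/(-47*(7 - 1*179² + 5*179))) = 1/((½)*(-1/47)*(9 + 47 - 2*2209)/(7 - 1*32041 + 895)) = 1/((½)*(-1/47)*(9 + 47 - 4418)/(7 - 32041 + 895)) = 1/((½)*(-1/47)*(-4362)/(-31139)) = 1/((½)*(-1/47)*(-1/31139)*(-4362)) = 1/(-2181/1463533) = -1463533/2181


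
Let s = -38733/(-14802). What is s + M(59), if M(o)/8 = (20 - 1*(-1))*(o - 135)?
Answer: -62984401/4934 ≈ -12765.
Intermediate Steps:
M(o) = -22680 + 168*o (M(o) = 8*((20 - 1*(-1))*(o - 135)) = 8*((20 + 1)*(-135 + o)) = 8*(21*(-135 + o)) = 8*(-2835 + 21*o) = -22680 + 168*o)
s = 12911/4934 (s = -38733*(-1/14802) = 12911/4934 ≈ 2.6167)
s + M(59) = 12911/4934 + (-22680 + 168*59) = 12911/4934 + (-22680 + 9912) = 12911/4934 - 12768 = -62984401/4934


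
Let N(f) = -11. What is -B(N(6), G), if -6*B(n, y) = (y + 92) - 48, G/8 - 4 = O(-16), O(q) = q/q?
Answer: 14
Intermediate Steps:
O(q) = 1
G = 40 (G = 32 + 8*1 = 32 + 8 = 40)
B(n, y) = -22/3 - y/6 (B(n, y) = -((y + 92) - 48)/6 = -((92 + y) - 48)/6 = -(44 + y)/6 = -22/3 - y/6)
-B(N(6), G) = -(-22/3 - ⅙*40) = -(-22/3 - 20/3) = -1*(-14) = 14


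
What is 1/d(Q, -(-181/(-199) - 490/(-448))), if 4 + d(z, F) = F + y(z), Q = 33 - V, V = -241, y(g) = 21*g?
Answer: 6368/36603243 ≈ 0.00017397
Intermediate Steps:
Q = 274 (Q = 33 - 1*(-241) = 33 + 241 = 274)
d(z, F) = -4 + F + 21*z (d(z, F) = -4 + (F + 21*z) = -4 + F + 21*z)
1/d(Q, -(-181/(-199) - 490/(-448))) = 1/(-4 - (-181/(-199) - 490/(-448)) + 21*274) = 1/(-4 - (-181*(-1/199) - 490*(-1/448)) + 5754) = 1/(-4 - (181/199 + 35/32) + 5754) = 1/(-4 - 1*12757/6368 + 5754) = 1/(-4 - 12757/6368 + 5754) = 1/(36603243/6368) = 6368/36603243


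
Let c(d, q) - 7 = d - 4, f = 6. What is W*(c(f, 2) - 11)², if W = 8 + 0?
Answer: 32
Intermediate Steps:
W = 8
c(d, q) = 3 + d (c(d, q) = 7 + (d - 4) = 7 + (-4 + d) = 3 + d)
W*(c(f, 2) - 11)² = 8*((3 + 6) - 11)² = 8*(9 - 11)² = 8*(-2)² = 8*4 = 32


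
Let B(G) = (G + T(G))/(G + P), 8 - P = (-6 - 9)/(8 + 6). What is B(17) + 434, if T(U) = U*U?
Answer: 162694/365 ≈ 445.74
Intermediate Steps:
P = 127/14 (P = 8 - (-6 - 9)/(8 + 6) = 8 - (-15)/14 = 8 - 1*(-15/14) = 8 + 15/14 = 127/14 ≈ 9.0714)
T(U) = U²
B(G) = (G + G²)/(127/14 + G) (B(G) = (G + G²)/(G + 127/14) = (G + G²)/(127/14 + G))
B(17) + 434 = 14*17*(1 + 17)/(127 + 14*17) + 434 = 14*17*18/(127 + 238) + 434 = 14*17*18/365 + 434 = 14*17*(1/365)*18 + 434 = 4284/365 + 434 = 162694/365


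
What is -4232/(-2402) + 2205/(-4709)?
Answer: 7316039/5655509 ≈ 1.2936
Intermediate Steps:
-4232/(-2402) + 2205/(-4709) = -4232*(-1/2402) + 2205*(-1/4709) = 2116/1201 - 2205/4709 = 7316039/5655509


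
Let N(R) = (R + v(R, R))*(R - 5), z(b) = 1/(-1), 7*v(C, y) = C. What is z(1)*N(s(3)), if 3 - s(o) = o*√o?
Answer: -24 + 24*√3/7 ≈ -18.062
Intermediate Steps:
v(C, y) = C/7
z(b) = -1
s(o) = 3 - o^(3/2) (s(o) = 3 - o*√o = 3 - o^(3/2))
N(R) = 8*R*(-5 + R)/7 (N(R) = (R + R/7)*(R - 5) = (8*R/7)*(-5 + R) = 8*R*(-5 + R)/7)
z(1)*N(s(3)) = -8*(3 - 3^(3/2))*(-5 + (3 - 3^(3/2)))/7 = -8*(3 - 3*√3)*(-5 + (3 - 3*√3))/7 = -8*(3 - 3*√3)*(-2 - 3*√3)/7 = -8*(-2 - 3*√3)*(3 - 3*√3)/7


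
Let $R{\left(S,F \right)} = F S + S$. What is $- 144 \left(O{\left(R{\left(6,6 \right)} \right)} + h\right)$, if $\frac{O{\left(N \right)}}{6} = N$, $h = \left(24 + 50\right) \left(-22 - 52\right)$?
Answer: $752256$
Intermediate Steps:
$R{\left(S,F \right)} = S + F S$
$h = -5476$ ($h = 74 \left(-74\right) = -5476$)
$O{\left(N \right)} = 6 N$
$- 144 \left(O{\left(R{\left(6,6 \right)} \right)} + h\right) = - 144 \left(6 \cdot 6 \left(1 + 6\right) - 5476\right) = - 144 \left(6 \cdot 6 \cdot 7 - 5476\right) = - 144 \left(6 \cdot 42 - 5476\right) = - 144 \left(252 - 5476\right) = \left(-144\right) \left(-5224\right) = 752256$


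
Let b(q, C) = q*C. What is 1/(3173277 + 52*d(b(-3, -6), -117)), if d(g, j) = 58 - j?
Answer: 1/3182377 ≈ 3.1423e-7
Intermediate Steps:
b(q, C) = C*q
1/(3173277 + 52*d(b(-3, -6), -117)) = 1/(3173277 + 52*(58 - 1*(-117))) = 1/(3173277 + 52*(58 + 117)) = 1/(3173277 + 52*175) = 1/(3173277 + 9100) = 1/3182377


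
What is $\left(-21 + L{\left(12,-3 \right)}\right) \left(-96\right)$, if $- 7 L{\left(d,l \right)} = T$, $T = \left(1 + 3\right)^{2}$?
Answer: $\frac{15648}{7} \approx 2235.4$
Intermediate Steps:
$T = 16$ ($T = 4^{2} = 16$)
$L{\left(d,l \right)} = - \frac{16}{7}$ ($L{\left(d,l \right)} = \left(- \frac{1}{7}\right) 16 = - \frac{16}{7}$)
$\left(-21 + L{\left(12,-3 \right)}\right) \left(-96\right) = \left(-21 - \frac{16}{7}\right) \left(-96\right) = \left(- \frac{163}{7}\right) \left(-96\right) = \frac{15648}{7}$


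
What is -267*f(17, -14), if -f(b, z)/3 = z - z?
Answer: 0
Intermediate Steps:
f(b, z) = 0 (f(b, z) = -3*(z - z) = -3*0 = 0)
-267*f(17, -14) = -267*0 = 0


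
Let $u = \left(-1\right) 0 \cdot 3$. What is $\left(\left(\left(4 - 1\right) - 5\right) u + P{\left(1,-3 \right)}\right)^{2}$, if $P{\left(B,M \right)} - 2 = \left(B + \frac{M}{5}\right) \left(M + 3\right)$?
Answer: $4$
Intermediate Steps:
$u = 0$ ($u = 0 \cdot 3 = 0$)
$P{\left(B,M \right)} = 2 + \left(3 + M\right) \left(B + \frac{M}{5}\right)$ ($P{\left(B,M \right)} = 2 + \left(B + \frac{M}{5}\right) \left(M + 3\right) = 2 + \left(B + M \frac{1}{5}\right) \left(3 + M\right) = 2 + \left(B + \frac{M}{5}\right) \left(3 + M\right) = 2 + \left(3 + M\right) \left(B + \frac{M}{5}\right)$)
$\left(\left(\left(4 - 1\right) - 5\right) u + P{\left(1,-3 \right)}\right)^{2} = \left(\left(\left(4 - 1\right) - 5\right) 0 + \left(2 + 3 \cdot 1 + \frac{\left(-3\right)^{2}}{5} + \frac{3}{5} \left(-3\right) + 1 \left(-3\right)\right)\right)^{2} = \left(\left(3 - 5\right) 0 + \left(2 + 3 + \frac{1}{5} \cdot 9 - \frac{9}{5} - 3\right)\right)^{2} = \left(\left(-2\right) 0 + \left(2 + 3 + \frac{9}{5} - \frac{9}{5} - 3\right)\right)^{2} = \left(0 + 2\right)^{2} = 2^{2} = 4$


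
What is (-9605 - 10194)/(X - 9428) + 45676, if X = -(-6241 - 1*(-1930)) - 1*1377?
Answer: 296639743/6494 ≈ 45679.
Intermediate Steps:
X = 2934 (X = -(-6241 + 1930) - 1377 = -1*(-4311) - 1377 = 4311 - 1377 = 2934)
(-9605 - 10194)/(X - 9428) + 45676 = (-9605 - 10194)/(2934 - 9428) + 45676 = -19799/(-6494) + 45676 = -19799*(-1/6494) + 45676 = 19799/6494 + 45676 = 296639743/6494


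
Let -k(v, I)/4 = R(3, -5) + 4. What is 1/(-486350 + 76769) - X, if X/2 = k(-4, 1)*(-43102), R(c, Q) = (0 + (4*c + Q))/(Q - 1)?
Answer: -400151899273/409581 ≈ -9.7698e+5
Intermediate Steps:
R(c, Q) = (Q + 4*c)/(-1 + Q) (R(c, Q) = (0 + (Q + 4*c))/(-1 + Q) = (Q + 4*c)/(-1 + Q))
k(v, I) = -34/3 (k(v, I) = -4*((-5 + 4*3)/(-1 - 5) + 4) = -4*((-5 + 12)/(-6) + 4) = -4*(-⅙*7 + 4) = -4*(-7/6 + 4) = -4*17/6 = -34/3)
X = 2930936/3 (X = 2*(-34/3*(-43102)) = 2*(1465468/3) = 2930936/3 ≈ 9.7698e+5)
1/(-486350 + 76769) - X = 1/(-486350 + 76769) - 1*2930936/3 = 1/(-409581) - 2930936/3 = -1/409581 - 2930936/3 = -400151899273/409581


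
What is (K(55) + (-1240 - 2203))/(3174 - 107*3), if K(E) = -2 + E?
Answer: -1130/951 ≈ -1.1882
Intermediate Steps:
(K(55) + (-1240 - 2203))/(3174 - 107*3) = ((-2 + 55) + (-1240 - 2203))/(3174 - 107*3) = (53 - 3443)/(3174 - 321) = -3390/2853 = -3390*1/2853 = -1130/951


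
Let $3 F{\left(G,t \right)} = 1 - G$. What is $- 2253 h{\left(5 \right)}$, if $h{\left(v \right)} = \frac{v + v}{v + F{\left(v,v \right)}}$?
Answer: $- \frac{67590}{11} \approx -6144.5$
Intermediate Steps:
$F{\left(G,t \right)} = \frac{1}{3} - \frac{G}{3}$ ($F{\left(G,t \right)} = \frac{1 - G}{3} = \frac{1}{3} - \frac{G}{3}$)
$h{\left(v \right)} = \frac{2 v}{\frac{1}{3} + \frac{2 v}{3}}$ ($h{\left(v \right)} = \frac{v + v}{v - \left(- \frac{1}{3} + \frac{v}{3}\right)} = \frac{2 v}{\frac{1}{3} + \frac{2 v}{3}}$)
$- 2253 h{\left(5 \right)} = - 2253 \cdot 6 \cdot 5 \frac{1}{1 + 2 \cdot 5} = - 2253 \cdot 6 \cdot 5 \frac{1}{1 + 10} = - 2253 \cdot 6 \cdot 5 \cdot \frac{1}{11} = \left(-2253\right) \frac{30}{11} = - \frac{67590}{11}$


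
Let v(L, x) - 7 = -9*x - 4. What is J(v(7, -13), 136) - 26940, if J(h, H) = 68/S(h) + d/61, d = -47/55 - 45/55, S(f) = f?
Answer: -108458269/4026 ≈ -26939.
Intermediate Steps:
v(L, x) = 3 - 9*x (v(L, x) = 7 + (-9*x - 4) = 7 + (-4 - 9*x) = 3 - 9*x)
d = -92/55 (d = -47*1/55 - 45*1/55 = -47/55 - 9/11 = -92/55 ≈ -1.6727)
J(h, H) = -92/3355 + 68/h (J(h, H) = 68/h - 92/55/61 = 68/h - 92/55*1/61 = 68/h - 92/3355 = -92/3355 + 68/h)
J(v(7, -13), 136) - 26940 = (-92/3355 + 68/(3 - 9*(-13))) - 26940 = (-92/3355 + 68/(3 + 117)) - 26940 = (-92/3355 + 68/120) - 26940 = (-92/3355 + 68*(1/120)) - 26940 = (-92/3355 + 17/30) - 26940 = 2171/4026 - 26940 = -108458269/4026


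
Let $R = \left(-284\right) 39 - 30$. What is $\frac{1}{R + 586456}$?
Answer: $\frac{1}{575350} \approx 1.7381 \cdot 10^{-6}$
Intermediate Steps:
$R = -11106$ ($R = -11076 - 30 = -11106$)
$\frac{1}{R + 586456} = \frac{1}{-11106 + 586456} = \frac{1}{575350}$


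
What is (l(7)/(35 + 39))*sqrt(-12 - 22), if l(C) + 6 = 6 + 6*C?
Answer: 21*I*sqrt(34)/37 ≈ 3.3095*I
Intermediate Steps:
l(C) = 6*C (l(C) = -6 + (6 + 6*C) = 6*C)
(l(7)/(35 + 39))*sqrt(-12 - 22) = ((6*7)/(35 + 39))*sqrt(-12 - 22) = (42/74)*sqrt(-34) = (42*(1/74))*(I*sqrt(34)) = 21*(I*sqrt(34))/37 = 21*I*sqrt(34)/37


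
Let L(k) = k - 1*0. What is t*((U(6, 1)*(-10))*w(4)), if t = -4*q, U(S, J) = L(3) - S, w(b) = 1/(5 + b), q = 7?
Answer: -280/3 ≈ -93.333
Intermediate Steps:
L(k) = k (L(k) = k + 0 = k)
U(S, J) = 3 - S
t = -28 (t = -4*7 = -28)
t*((U(6, 1)*(-10))*w(4)) = -28*(3 - 1*6)*(-10)/(5 + 4) = -28*(3 - 6)*(-10)/9 = -28*(-3*(-10))/9 = -840/9 = -28*10/3 = -280/3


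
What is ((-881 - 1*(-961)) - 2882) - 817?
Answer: -3619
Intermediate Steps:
((-881 - 1*(-961)) - 2882) - 817 = ((-881 + 961) - 2882) - 817 = (80 - 2882) - 817 = -2802 - 817 = -3619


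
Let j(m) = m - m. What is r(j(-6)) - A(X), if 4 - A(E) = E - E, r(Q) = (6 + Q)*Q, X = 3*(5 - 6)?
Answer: -4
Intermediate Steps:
j(m) = 0
X = -3 (X = 3*(-1) = -3)
r(Q) = Q*(6 + Q)
A(E) = 4 (A(E) = 4 - (E - E) = 4 - 1*0 = 4 + 0 = 4)
r(j(-6)) - A(X) = 0*(6 + 0) - 1*4 = 0*6 - 4 = 0 - 4 = -4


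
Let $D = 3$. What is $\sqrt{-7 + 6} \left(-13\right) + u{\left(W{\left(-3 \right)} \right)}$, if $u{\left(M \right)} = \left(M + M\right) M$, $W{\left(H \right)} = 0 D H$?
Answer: $- 13 i \approx - 13.0 i$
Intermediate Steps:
$W{\left(H \right)} = 0$ ($W{\left(H \right)} = 0 \cdot 3 H = 0 H = 0$)
$u{\left(M \right)} = 2 M^{2}$ ($u{\left(M \right)} = 2 M M = 2 M^{2}$)
$\sqrt{-7 + 6} \left(-13\right) + u{\left(W{\left(-3 \right)} \right)} = \sqrt{-7 + 6} \left(-13\right) + 2 \cdot 0^{2} = \sqrt{-1} \left(-13\right) + 2 \cdot 0 = i \left(-13\right) + 0 = - 13 i + 0 = - 13 i$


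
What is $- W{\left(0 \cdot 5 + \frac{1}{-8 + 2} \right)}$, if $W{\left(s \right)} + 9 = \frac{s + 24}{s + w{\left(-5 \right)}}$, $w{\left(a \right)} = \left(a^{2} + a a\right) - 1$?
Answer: $\frac{2494}{293} \approx 8.5119$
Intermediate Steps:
$w{\left(a \right)} = -1 + 2 a^{2}$ ($w{\left(a \right)} = \left(a^{2} + a^{2}\right) - 1 = 2 a^{2} - 1 = -1 + 2 a^{2}$)
$W{\left(s \right)} = -9 + \frac{24 + s}{49 + s}$ ($W{\left(s \right)} = -9 + \frac{s + 24}{s - \left(1 - 2 \left(-5\right)^{2}\right)} = -9 + \frac{24 + s}{s + \left(-1 + 2 \cdot 25\right)} = -9 + \frac{24 + s}{s + \left(-1 + 50\right)} = -9 + \frac{24 + s}{s + 49} = -9 + \frac{24 + s}{49 + s}$)
$- W{\left(0 \cdot 5 + \frac{1}{-8 + 2} \right)} = - \frac{-417 - 8 \left(0 \cdot 5 + \frac{1}{-8 + 2}\right)}{49 + \left(0 \cdot 5 + \frac{1}{-8 + 2}\right)} = - \frac{-417 - 8 \left(0 + \frac{1}{-6}\right)}{49 + \left(0 + \frac{1}{-6}\right)} = - \frac{-417 - 8 \left(0 - \frac{1}{6}\right)}{49 + \left(0 - \frac{1}{6}\right)} = - \frac{-417 - - \frac{4}{3}}{49 - \frac{1}{6}} = - \frac{-417 + \frac{4}{3}}{\frac{293}{6}} = - \frac{6 \left(-1247\right)}{293 \cdot 3} = \left(-1\right) \left(- \frac{2494}{293}\right) = \frac{2494}{293}$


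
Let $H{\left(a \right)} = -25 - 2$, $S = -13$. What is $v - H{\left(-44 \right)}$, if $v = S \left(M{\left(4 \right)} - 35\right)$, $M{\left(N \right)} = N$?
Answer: $430$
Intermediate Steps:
$H{\left(a \right)} = -27$ ($H{\left(a \right)} = -25 - 2 = -27$)
$v = 403$ ($v = - 13 \left(4 - 35\right) = \left(-13\right) \left(-31\right) = 403$)
$v - H{\left(-44 \right)} = 403 - -27 = 403 + 27 = 430$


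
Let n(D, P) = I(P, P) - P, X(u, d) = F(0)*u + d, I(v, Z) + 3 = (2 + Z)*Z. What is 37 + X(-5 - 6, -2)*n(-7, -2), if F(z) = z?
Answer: 39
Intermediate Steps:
I(v, Z) = -3 + Z*(2 + Z) (I(v, Z) = -3 + (2 + Z)*Z = -3 + Z*(2 + Z))
X(u, d) = d (X(u, d) = 0*u + d = 0 + d = d)
n(D, P) = -3 + P + P**2 (n(D, P) = (-3 + P**2 + 2*P) - P = -3 + P + P**2)
37 + X(-5 - 6, -2)*n(-7, -2) = 37 - 2*(-3 - 2 + (-2)**2) = 37 - 2*(-3 - 2 + 4) = 37 - 2*(-1) = 37 + 2 = 39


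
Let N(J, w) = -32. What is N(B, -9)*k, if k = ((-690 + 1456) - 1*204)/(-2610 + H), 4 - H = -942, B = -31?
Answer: 281/26 ≈ 10.808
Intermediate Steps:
H = 946 (H = 4 - 1*(-942) = 4 + 942 = 946)
k = -281/832 (k = ((-690 + 1456) - 1*204)/(-2610 + 946) = (766 - 204)/(-1664) = 562*(-1/1664) = -281/832 ≈ -0.33774)
N(B, -9)*k = -32*(-281/832) = 281/26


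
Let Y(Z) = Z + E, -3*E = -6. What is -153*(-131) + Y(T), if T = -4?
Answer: 20041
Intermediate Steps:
E = 2 (E = -⅓*(-6) = 2)
Y(Z) = 2 + Z (Y(Z) = Z + 2 = 2 + Z)
-153*(-131) + Y(T) = -153*(-131) + (2 - 4) = 20043 - 2 = 20041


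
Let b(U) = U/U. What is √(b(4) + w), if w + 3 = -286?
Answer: 12*I*√2 ≈ 16.971*I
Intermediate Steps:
w = -289 (w = -3 - 286 = -289)
b(U) = 1
√(b(4) + w) = √(1 - 289) = √(-288) = 12*I*√2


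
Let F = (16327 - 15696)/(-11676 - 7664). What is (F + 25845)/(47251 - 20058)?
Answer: 499841669/525912620 ≈ 0.95043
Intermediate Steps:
F = -631/19340 (F = 631/(-19340) = 631*(-1/19340) = -631/19340 ≈ -0.032627)
(F + 25845)/(47251 - 20058) = (-631/19340 + 25845)/(47251 - 20058) = (499841669/19340)/27193 = (499841669/19340)*(1/27193) = 499841669/525912620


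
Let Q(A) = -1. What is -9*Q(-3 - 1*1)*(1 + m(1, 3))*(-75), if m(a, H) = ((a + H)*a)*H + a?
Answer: -9450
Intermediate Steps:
m(a, H) = a + H*a*(H + a) (m(a, H) = ((H + a)*a)*H + a = (a*(H + a))*H + a = H*a*(H + a) + a = a + H*a*(H + a))
-9*Q(-3 - 1*1)*(1 + m(1, 3))*(-75) = -(-9)*(1 + 1*(1 + 3² + 3*1))*(-75) = -(-9)*(1 + 1*(1 + 9 + 3))*(-75) = -(-9)*(1 + 1*13)*(-75) = -(-9)*(1 + 13)*(-75) = -(-9)*14*(-75) = -9*(-14)*(-75) = 126*(-75) = -9450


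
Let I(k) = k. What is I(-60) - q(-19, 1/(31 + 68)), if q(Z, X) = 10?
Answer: -70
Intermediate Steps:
I(-60) - q(-19, 1/(31 + 68)) = -60 - 1*10 = -60 - 10 = -70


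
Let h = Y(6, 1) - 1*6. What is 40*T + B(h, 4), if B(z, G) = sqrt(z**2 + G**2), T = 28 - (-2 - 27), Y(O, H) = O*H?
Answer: 2284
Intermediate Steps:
Y(O, H) = H*O
T = 57 (T = 28 - 1*(-29) = 28 + 29 = 57)
h = 0 (h = 1*6 - 1*6 = 6 - 6 = 0)
B(z, G) = sqrt(G**2 + z**2)
40*T + B(h, 4) = 40*57 + sqrt(4**2 + 0**2) = 2280 + sqrt(16 + 0) = 2280 + sqrt(16) = 2280 + 4 = 2284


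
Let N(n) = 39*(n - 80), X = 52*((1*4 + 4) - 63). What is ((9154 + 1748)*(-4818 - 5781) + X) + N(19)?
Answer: -115555537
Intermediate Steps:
X = -2860 (X = 52*((4 + 4) - 63) = 52*(8 - 63) = 52*(-55) = -2860)
N(n) = -3120 + 39*n (N(n) = 39*(-80 + n) = -3120 + 39*n)
((9154 + 1748)*(-4818 - 5781) + X) + N(19) = ((9154 + 1748)*(-4818 - 5781) - 2860) + (-3120 + 39*19) = (10902*(-10599) - 2860) + (-3120 + 741) = (-115550298 - 2860) - 2379 = -115553158 - 2379 = -115555537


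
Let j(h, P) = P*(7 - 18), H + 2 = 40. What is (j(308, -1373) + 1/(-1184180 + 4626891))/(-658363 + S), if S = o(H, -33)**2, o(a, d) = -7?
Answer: -25997632117/1133192424627 ≈ -0.022942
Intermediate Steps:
H = 38 (H = -2 + 40 = 38)
j(h, P) = -11*P (j(h, P) = P*(-11) = -11*P)
S = 49 (S = (-7)**2 = 49)
(j(308, -1373) + 1/(-1184180 + 4626891))/(-658363 + S) = (-11*(-1373) + 1/(-1184180 + 4626891))/(-658363 + 49) = (15103 + 1/3442711)/(-658314) = (15103 + 1/3442711)*(-1/658314) = (51995264234/3442711)*(-1/658314) = -25997632117/1133192424627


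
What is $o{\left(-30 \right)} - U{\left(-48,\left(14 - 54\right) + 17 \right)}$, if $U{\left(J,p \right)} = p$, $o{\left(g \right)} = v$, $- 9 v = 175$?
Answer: $\frac{32}{9} \approx 3.5556$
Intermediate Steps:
$v = - \frac{175}{9}$ ($v = \left(- \frac{1}{9}\right) 175 = - \frac{175}{9} \approx -19.444$)
$o{\left(g \right)} = - \frac{175}{9}$
$o{\left(-30 \right)} - U{\left(-48,\left(14 - 54\right) + 17 \right)} = - \frac{175}{9} - \left(\left(14 - 54\right) + 17\right) = - \frac{175}{9} - \left(-40 + 17\right) = - \frac{175}{9} - -23 = - \frac{175}{9} + 23 = \frac{32}{9}$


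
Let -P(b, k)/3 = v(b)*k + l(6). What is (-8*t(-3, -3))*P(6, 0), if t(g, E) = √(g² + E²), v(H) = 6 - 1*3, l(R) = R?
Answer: 432*√2 ≈ 610.94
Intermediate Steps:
v(H) = 3 (v(H) = 6 - 3 = 3)
t(g, E) = √(E² + g²)
P(b, k) = -18 - 9*k (P(b, k) = -3*(3*k + 6) = -3*(6 + 3*k) = -18 - 9*k)
(-8*t(-3, -3))*P(6, 0) = (-8*√((-3)² + (-3)²))*(-18 - 9*0) = (-8*√(9 + 9))*(-18 + 0) = -24*√2*(-18) = 432*√2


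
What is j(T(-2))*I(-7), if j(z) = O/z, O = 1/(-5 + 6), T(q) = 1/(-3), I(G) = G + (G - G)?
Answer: 21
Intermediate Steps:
I(G) = G (I(G) = G + 0 = G)
T(q) = -⅓
O = 1 (O = 1/1 = 1)
j(z) = 1/z
j(T(-2))*I(-7) = -7/(-⅓) = -3*(-7) = 21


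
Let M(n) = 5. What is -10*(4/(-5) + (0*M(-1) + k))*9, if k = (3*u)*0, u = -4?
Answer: 72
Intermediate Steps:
k = 0 (k = (3*(-4))*0 = -12*0 = 0)
-10*(4/(-5) + (0*M(-1) + k))*9 = -10*(4/(-5) + (0*5 + 0))*9 = -10*(4*(-⅕) + (0 + 0))*9 = -10*(-⅘ + 0)*9 = -10*(-⅘)*9 = 8*9 = 72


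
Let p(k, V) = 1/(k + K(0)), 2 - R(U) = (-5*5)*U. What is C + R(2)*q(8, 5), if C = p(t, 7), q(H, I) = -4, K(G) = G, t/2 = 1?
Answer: -415/2 ≈ -207.50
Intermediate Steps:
t = 2 (t = 2*1 = 2)
R(U) = 2 + 25*U (R(U) = 2 - (-5*5)*U = 2 - (-25)*U = 2 + 25*U)
p(k, V) = 1/k (p(k, V) = 1/(k + 0) = 1/k)
C = ½ (C = 1/2 = ½ ≈ 0.50000)
C + R(2)*q(8, 5) = ½ + (2 + 25*2)*(-4) = ½ + (2 + 50)*(-4) = ½ + 52*(-4) = ½ - 208 = -415/2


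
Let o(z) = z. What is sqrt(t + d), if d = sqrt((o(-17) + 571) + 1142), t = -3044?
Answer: 2*sqrt(-761 + sqrt(106)) ≈ 54.798*I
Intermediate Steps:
d = 4*sqrt(106) (d = sqrt((-17 + 571) + 1142) = sqrt(554 + 1142) = sqrt(1696) = 4*sqrt(106) ≈ 41.182)
sqrt(t + d) = sqrt(-3044 + 4*sqrt(106))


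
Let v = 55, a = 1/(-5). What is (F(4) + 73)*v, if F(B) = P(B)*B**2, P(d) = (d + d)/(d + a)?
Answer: 111485/19 ≈ 5867.6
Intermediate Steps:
a = -1/5 (a = 1*(-1/5) = -1/5 ≈ -0.20000)
P(d) = 2*d/(-1/5 + d) (P(d) = (d + d)/(d - 1/5) = (2*d)/(-1/5 + d) = 2*d/(-1/5 + d))
F(B) = 10*B**3/(-1 + 5*B) (F(B) = (10*B/(-1 + 5*B))*B**2 = 10*B**3/(-1 + 5*B))
(F(4) + 73)*v = (10*4**3/(-1 + 5*4) + 73)*55 = (10*64/(-1 + 20) + 73)*55 = (10*64/19 + 73)*55 = (10*64*(1/19) + 73)*55 = (640/19 + 73)*55 = (2027/19)*55 = 111485/19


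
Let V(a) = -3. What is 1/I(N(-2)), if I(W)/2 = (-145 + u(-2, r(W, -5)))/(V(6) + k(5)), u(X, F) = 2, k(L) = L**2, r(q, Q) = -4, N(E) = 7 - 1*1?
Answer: -1/13 ≈ -0.076923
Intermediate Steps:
N(E) = 6 (N(E) = 7 - 1 = 6)
I(W) = -13 (I(W) = 2*((-145 + 2)/(-3 + 5**2)) = 2*(-143/(-3 + 25)) = 2*(-143/22) = 2*(-143*1/22) = 2*(-13/2) = -13)
1/I(N(-2)) = 1/(-13) = -1/13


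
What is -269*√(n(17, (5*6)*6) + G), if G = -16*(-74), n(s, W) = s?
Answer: -269*√1201 ≈ -9322.3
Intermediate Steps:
G = 1184
-269*√(n(17, (5*6)*6) + G) = -269*√(17 + 1184) = -269*√1201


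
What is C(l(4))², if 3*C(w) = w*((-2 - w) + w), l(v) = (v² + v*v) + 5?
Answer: 5476/9 ≈ 608.44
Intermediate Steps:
l(v) = 5 + 2*v² (l(v) = (v² + v²) + 5 = 2*v² + 5 = 5 + 2*v²)
C(w) = -2*w/3 (C(w) = (w*((-2 - w) + w))/3 = (w*(-2))/3 = (-2*w)/3 = -2*w/3)
C(l(4))² = (-2*(5 + 2*4²)/3)² = (-2*(5 + 2*16)/3)² = (-2*(5 + 32)/3)² = (-⅔*37)² = (-74/3)² = 5476/9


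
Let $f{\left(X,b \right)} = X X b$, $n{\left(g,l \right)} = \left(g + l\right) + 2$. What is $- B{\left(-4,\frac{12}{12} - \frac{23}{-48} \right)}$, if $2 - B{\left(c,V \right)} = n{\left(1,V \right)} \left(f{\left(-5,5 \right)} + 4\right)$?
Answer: $\frac{9213}{16} \approx 575.81$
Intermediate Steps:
$n{\left(g,l \right)} = 2 + g + l$
$f{\left(X,b \right)} = b X^{2}$ ($f{\left(X,b \right)} = X^{2} b = b X^{2}$)
$B{\left(c,V \right)} = -385 - 129 V$ ($B{\left(c,V \right)} = 2 - \left(2 + 1 + V\right) \left(5 \left(-5\right)^{2} + 4\right) = 2 - \left(3 + V\right) \left(5 \cdot 25 + 4\right) = 2 - \left(3 + V\right) \left(125 + 4\right) = 2 - \left(3 + V\right) 129 = 2 - \left(387 + 129 V\right) = -385 - 129 V$)
$- B{\left(-4,\frac{12}{12} - \frac{23}{-48} \right)} = - (-385 - 129 \left(\frac{12}{12} - \frac{23}{-48}\right)) = - (-385 - 129 \left(12 \cdot \frac{1}{12} - - \frac{23}{48}\right)) = - (-385 - 129 \left(1 + \frac{23}{48}\right)) = - (-385 - \frac{3053}{16}) = \left(-1\right) \left(- \frac{9213}{16}\right) = \frac{9213}{16}$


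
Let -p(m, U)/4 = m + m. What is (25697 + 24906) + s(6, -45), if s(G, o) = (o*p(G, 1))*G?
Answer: 63563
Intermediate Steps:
p(m, U) = -8*m (p(m, U) = -4*(m + m) = -8*m)
s(G, o) = -8*o*G² (s(G, o) = (o*(-8*G))*G = (-8*G*o)*G = -8*o*G²)
(25697 + 24906) + s(6, -45) = (25697 + 24906) - 8*(-45)*6² = 50603 - 8*(-45)*36 = 50603 + 12960 = 63563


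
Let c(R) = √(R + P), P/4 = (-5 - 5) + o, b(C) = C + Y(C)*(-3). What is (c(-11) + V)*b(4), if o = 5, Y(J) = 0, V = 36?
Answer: 144 + 4*I*√31 ≈ 144.0 + 22.271*I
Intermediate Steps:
b(C) = C (b(C) = C + 0*(-3) = C + 0 = C)
P = -20 (P = 4*((-5 - 5) + 5) = 4*(-10 + 5) = 4*(-5) = -20)
c(R) = √(-20 + R) (c(R) = √(R - 20) = √(-20 + R))
(c(-11) + V)*b(4) = (√(-20 - 11) + 36)*4 = (√(-31) + 36)*4 = (I*√31 + 36)*4 = (36 + I*√31)*4 = 144 + 4*I*√31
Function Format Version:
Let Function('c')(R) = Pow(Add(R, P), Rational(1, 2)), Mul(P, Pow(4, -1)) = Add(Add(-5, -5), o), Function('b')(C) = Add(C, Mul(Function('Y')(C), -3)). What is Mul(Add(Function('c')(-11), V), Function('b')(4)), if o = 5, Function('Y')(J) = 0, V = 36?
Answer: Add(144, Mul(4, I, Pow(31, Rational(1, 2)))) ≈ Add(144.00, Mul(22.271, I))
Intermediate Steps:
Function('b')(C) = C (Function('b')(C) = Add(C, Mul(0, -3)) = Add(C, 0) = C)
P = -20 (P = Mul(4, Add(Add(-5, -5), 5)) = Mul(4, Add(-10, 5)) = Mul(4, -5) = -20)
Function('c')(R) = Pow(Add(-20, R), Rational(1, 2)) (Function('c')(R) = Pow(Add(R, -20), Rational(1, 2)) = Pow(Add(-20, R), Rational(1, 2)))
Mul(Add(Function('c')(-11), V), Function('b')(4)) = Mul(Add(Pow(Add(-20, -11), Rational(1, 2)), 36), 4) = Mul(Add(Pow(-31, Rational(1, 2)), 36), 4) = Mul(Add(Mul(I, Pow(31, Rational(1, 2))), 36), 4) = Mul(Add(36, Mul(I, Pow(31, Rational(1, 2)))), 4) = Add(144, Mul(4, I, Pow(31, Rational(1, 2))))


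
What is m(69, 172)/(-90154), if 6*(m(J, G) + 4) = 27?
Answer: -1/180308 ≈ -5.5461e-6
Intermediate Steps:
m(J, G) = ½ (m(J, G) = -4 + (⅙)*27 = -4 + 9/2 = ½)
m(69, 172)/(-90154) = (½)/(-90154) = (½)*(-1/90154) = -1/180308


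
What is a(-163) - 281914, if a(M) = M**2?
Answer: -255345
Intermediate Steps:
a(-163) - 281914 = (-163)**2 - 281914 = 26569 - 281914 = -255345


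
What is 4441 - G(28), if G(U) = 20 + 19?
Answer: 4402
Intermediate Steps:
G(U) = 39
4441 - G(28) = 4441 - 1*39 = 4441 - 39 = 4402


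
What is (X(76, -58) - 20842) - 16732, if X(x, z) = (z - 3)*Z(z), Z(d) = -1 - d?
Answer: -41051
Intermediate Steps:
X(x, z) = (-1 - z)*(-3 + z) (X(x, z) = (z - 3)*(-1 - z) = (-3 + z)*(-1 - z) = (-1 - z)*(-3 + z))
(X(76, -58) - 20842) - 16732 = (-(1 - 58)*(-3 - 58) - 20842) - 16732 = (-1*(-57)*(-61) - 20842) - 16732 = (-3477 - 20842) - 16732 = -24319 - 16732 = -41051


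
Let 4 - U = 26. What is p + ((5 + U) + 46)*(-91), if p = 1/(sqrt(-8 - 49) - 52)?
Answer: -7286331/2761 - I*sqrt(57)/2761 ≈ -2639.0 - 0.0027345*I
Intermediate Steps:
U = -22 (U = 4 - 1*26 = 4 - 26 = -22)
p = 1/(-52 + I*sqrt(57)) (p = 1/(sqrt(-57) - 52) = 1/(I*sqrt(57) - 52) = 1/(-52 + I*sqrt(57)) ≈ -0.018834 - 0.0027345*I)
p + ((5 + U) + 46)*(-91) = (-52/2761 - I*sqrt(57)/2761) + ((5 - 22) + 46)*(-91) = (-52/2761 - I*sqrt(57)/2761) + (-17 + 46)*(-91) = (-52/2761 - I*sqrt(57)/2761) + 29*(-91) = (-52/2761 - I*sqrt(57)/2761) - 2639 = -7286331/2761 - I*sqrt(57)/2761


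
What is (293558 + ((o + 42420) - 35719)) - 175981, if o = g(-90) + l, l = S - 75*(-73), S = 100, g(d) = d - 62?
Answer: 129701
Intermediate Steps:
g(d) = -62 + d
l = 5575 (l = 100 - 75*(-73) = 100 + 5475 = 5575)
o = 5423 (o = (-62 - 90) + 5575 = -152 + 5575 = 5423)
(293558 + ((o + 42420) - 35719)) - 175981 = (293558 + ((5423 + 42420) - 35719)) - 175981 = (293558 + (47843 - 35719)) - 175981 = (293558 + 12124) - 175981 = 305682 - 175981 = 129701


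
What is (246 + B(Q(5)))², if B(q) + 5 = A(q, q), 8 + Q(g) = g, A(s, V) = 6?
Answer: 61009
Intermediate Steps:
Q(g) = -8 + g
B(q) = 1 (B(q) = -5 + 6 = 1)
(246 + B(Q(5)))² = (246 + 1)² = 247² = 61009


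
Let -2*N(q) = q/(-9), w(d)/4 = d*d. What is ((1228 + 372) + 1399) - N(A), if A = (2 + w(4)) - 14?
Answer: 26965/9 ≈ 2996.1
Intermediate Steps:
w(d) = 4*d² (w(d) = 4*(d*d) = 4*d²)
A = 52 (A = (2 + 4*4²) - 14 = (2 + 4*16) - 14 = (2 + 64) - 14 = 66 - 14 = 52)
N(q) = q/18 (N(q) = -q/(2*(-9)) = -q*(-1)/(2*9) = -(-1)*q/18 = q/18)
((1228 + 372) + 1399) - N(A) = ((1228 + 372) + 1399) - 52/18 = (1600 + 1399) - 1*26/9 = 2999 - 26/9 = 26965/9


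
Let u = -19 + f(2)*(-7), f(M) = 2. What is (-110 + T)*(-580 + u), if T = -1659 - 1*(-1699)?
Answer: 42910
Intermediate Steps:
T = 40 (T = -1659 + 1699 = 40)
u = -33 (u = -19 + 2*(-7) = -19 - 14 = -33)
(-110 + T)*(-580 + u) = (-110 + 40)*(-580 - 33) = -70*(-613) = 42910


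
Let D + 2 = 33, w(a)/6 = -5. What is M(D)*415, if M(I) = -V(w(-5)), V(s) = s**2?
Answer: -373500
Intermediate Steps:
w(a) = -30 (w(a) = 6*(-5) = -30)
D = 31 (D = -2 + 33 = 31)
M(I) = -900 (M(I) = -1*(-30)**2 = -1*900 = -900)
M(D)*415 = -900*415 = -373500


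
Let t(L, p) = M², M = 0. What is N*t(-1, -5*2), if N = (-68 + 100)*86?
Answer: 0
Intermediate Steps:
t(L, p) = 0 (t(L, p) = 0² = 0)
N = 2752 (N = 32*86 = 2752)
N*t(-1, -5*2) = 2752*0 = 0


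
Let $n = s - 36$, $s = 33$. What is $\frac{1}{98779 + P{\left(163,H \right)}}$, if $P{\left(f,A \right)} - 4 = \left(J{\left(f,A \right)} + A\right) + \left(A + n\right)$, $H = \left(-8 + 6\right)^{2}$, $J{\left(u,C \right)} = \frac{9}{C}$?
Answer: $\frac{4}{395161} \approx 1.0122 \cdot 10^{-5}$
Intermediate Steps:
$n = -3$ ($n = 33 - 36 = -3$)
$H = 4$ ($H = \left(-2\right)^{2} = 4$)
$P{\left(f,A \right)} = 1 + 2 A + \frac{9}{A}$ ($P{\left(f,A \right)} = 4 + \left(\left(\frac{9}{A} + A\right) + \left(A - 3\right)\right) = 4 + \left(\left(A + \frac{9}{A}\right) + \left(-3 + A\right)\right) = 4 + \left(-3 + 2 A + \frac{9}{A}\right) = 1 + 2 A + \frac{9}{A}$)
$\frac{1}{98779 + P{\left(163,H \right)}} = \frac{1}{98779 + \left(1 + 2 \cdot 4 + \frac{9}{4}\right)} = \frac{1}{98779 + \left(1 + 8 + 9 \cdot \frac{1}{4}\right)} = \frac{1}{98779 + \left(1 + 8 + \frac{9}{4}\right)} = \frac{1}{98779 + \frac{45}{4}} = \frac{1}{\frac{395161}{4}} = \frac{4}{395161}$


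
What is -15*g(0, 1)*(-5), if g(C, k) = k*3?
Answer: 225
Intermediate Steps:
g(C, k) = 3*k
-15*g(0, 1)*(-5) = -45*(-5) = 225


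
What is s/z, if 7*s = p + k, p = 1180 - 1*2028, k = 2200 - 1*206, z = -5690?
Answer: -573/19915 ≈ -0.028772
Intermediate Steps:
k = 1994 (k = 2200 - 206 = 1994)
p = -848 (p = 1180 - 2028 = -848)
s = 1146/7 (s = (-848 + 1994)/7 = (1/7)*1146 = 1146/7 ≈ 163.71)
s/z = (1146/7)/(-5690) = (1146/7)*(-1/5690) = -573/19915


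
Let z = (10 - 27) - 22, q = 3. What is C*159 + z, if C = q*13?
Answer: 6162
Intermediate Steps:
C = 39 (C = 3*13 = 39)
z = -39 (z = -17 - 22 = -39)
C*159 + z = 39*159 - 39 = 6201 - 39 = 6162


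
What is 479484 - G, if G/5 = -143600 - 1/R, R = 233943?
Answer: 280142999417/233943 ≈ 1.1975e+6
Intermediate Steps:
G = -167971074005/233943 (G = 5*(-143600 - 1/233943) = 5*(-33594214801/233943) = -167971074005/233943 ≈ -7.1800e+5)
479484 - G = 479484 - 1*(-167971074005/233943) = 479484 + 167971074005/233943 = 280142999417/233943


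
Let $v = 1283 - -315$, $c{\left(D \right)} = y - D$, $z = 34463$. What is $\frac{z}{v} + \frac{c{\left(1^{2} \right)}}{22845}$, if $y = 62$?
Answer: $\frac{787404713}{36506310} \approx 21.569$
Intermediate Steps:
$c{\left(D \right)} = 62 - D$
$v = 1598$ ($v = 1283 + 315 = 1598$)
$\frac{z}{v} + \frac{c{\left(1^{2} \right)}}{22845} = \frac{34463}{1598} + \frac{62 - 1^{2}}{22845} = 34463 \cdot \frac{1}{1598} + \left(62 - 1\right) \frac{1}{22845} = \frac{34463}{1598} + \left(62 - 1\right) \frac{1}{22845} = \frac{34463}{1598} + 61 \cdot \frac{1}{22845} = \frac{34463}{1598} + \frac{61}{22845} = \frac{787404713}{36506310}$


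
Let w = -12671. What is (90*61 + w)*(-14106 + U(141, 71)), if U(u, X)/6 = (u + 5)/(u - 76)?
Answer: 6577896534/65 ≈ 1.0120e+8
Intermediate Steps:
U(u, X) = 6*(5 + u)/(-76 + u) (U(u, X) = 6*((u + 5)/(u - 76)) = 6*((5 + u)/(-76 + u)) = 6*(5 + u)/(-76 + u))
(90*61 + w)*(-14106 + U(141, 71)) = (90*61 - 12671)*(-14106 + 6*(5 + 141)/(-76 + 141)) = (5490 - 12671)*(-14106 + 6*146/65) = -7181*(-14106 + 6*(1/65)*146) = -7181*(-14106 + 876/65) = -7181*(-916014/65) = 6577896534/65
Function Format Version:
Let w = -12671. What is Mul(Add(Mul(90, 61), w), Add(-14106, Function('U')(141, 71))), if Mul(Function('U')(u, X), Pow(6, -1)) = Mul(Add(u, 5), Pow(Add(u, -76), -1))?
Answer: Rational(6577896534, 65) ≈ 1.0120e+8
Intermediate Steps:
Function('U')(u, X) = Mul(6, Pow(Add(-76, u), -1), Add(5, u)) (Function('U')(u, X) = Mul(6, Mul(Add(u, 5), Pow(Add(u, -76), -1))) = Mul(6, Mul(Add(5, u), Pow(Add(-76, u), -1))) = Mul(6, Mul(Pow(Add(-76, u), -1), Add(5, u))) = Mul(6, Pow(Add(-76, u), -1), Add(5, u)))
Mul(Add(Mul(90, 61), w), Add(-14106, Function('U')(141, 71))) = Mul(Add(Mul(90, 61), -12671), Add(-14106, Mul(6, Pow(Add(-76, 141), -1), Add(5, 141)))) = Mul(Add(5490, -12671), Add(-14106, Mul(6, Pow(65, -1), 146))) = Mul(-7181, Add(-14106, Mul(6, Rational(1, 65), 146))) = Mul(-7181, Add(-14106, Rational(876, 65))) = Mul(-7181, Rational(-916014, 65)) = Rational(6577896534, 65)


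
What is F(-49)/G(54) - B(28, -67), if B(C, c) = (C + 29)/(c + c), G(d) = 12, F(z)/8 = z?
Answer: -12961/402 ≈ -32.241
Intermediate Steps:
F(z) = 8*z
B(C, c) = (29 + C)/(2*c) (B(C, c) = (29 + C)/((2*c)) = (29 + C)*(1/(2*c)) = (29 + C)/(2*c))
F(-49)/G(54) - B(28, -67) = (8*(-49))/12 - (29 + 28)/(2*(-67)) = -392*1/12 - (-1)*57/(2*67) = -98/3 - 1*(-57/134) = -98/3 + 57/134 = -12961/402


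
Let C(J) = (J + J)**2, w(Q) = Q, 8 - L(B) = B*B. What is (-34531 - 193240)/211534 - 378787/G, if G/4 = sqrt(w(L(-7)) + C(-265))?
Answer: -227771/211534 - 378787*sqrt(280859)/1123436 ≈ -179.76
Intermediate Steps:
L(B) = 8 - B**2 (L(B) = 8 - B*B = 8 - B**2)
C(J) = 4*J**2 (C(J) = (2*J)**2 = 4*J**2)
G = 4*sqrt(280859) (G = 4*sqrt((8 - 1*(-7)**2) + 4*(-265)**2) = 4*sqrt((8 - 1*49) + 4*70225) = 4*sqrt((8 - 49) + 280900) = 4*sqrt(-41 + 280900) = 4*sqrt(280859) ≈ 2119.8)
(-34531 - 193240)/211534 - 378787/G = (-34531 - 193240)/211534 - 378787*sqrt(280859)/1123436 = -227771*1/211534 - 378787*sqrt(280859)/1123436 = -227771/211534 - 378787*sqrt(280859)/1123436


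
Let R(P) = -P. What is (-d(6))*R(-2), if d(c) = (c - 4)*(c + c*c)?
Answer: -168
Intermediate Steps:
d(c) = (-4 + c)*(c + c²)
(-d(6))*R(-2) = (-6*(-4 + 6² - 3*6))*(-1*(-2)) = -6*(-4 + 36 - 18)*2 = -6*14*2 = -1*84*2 = -84*2 = -168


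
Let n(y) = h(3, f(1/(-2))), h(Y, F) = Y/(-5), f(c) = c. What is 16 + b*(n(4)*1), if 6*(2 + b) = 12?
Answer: 16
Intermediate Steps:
h(Y, F) = -Y/5 (h(Y, F) = Y*(-1/5) = -Y/5)
n(y) = -3/5 (n(y) = -1/5*3 = -3/5)
b = 0 (b = -2 + (1/6)*12 = -2 + 2 = 0)
16 + b*(n(4)*1) = 16 + 0*(-3/5*1) = 16 + 0*(-3/5) = 16 + 0 = 16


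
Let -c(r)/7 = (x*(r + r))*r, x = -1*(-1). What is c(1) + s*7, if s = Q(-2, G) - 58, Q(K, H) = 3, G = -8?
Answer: -399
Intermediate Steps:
s = -55 (s = 3 - 58 = -55)
x = 1
c(r) = -14*r**2 (c(r) = -7*1*(r + r)*r = -7*1*(2*r)*r = -7*2*r*r = -14*r**2)
c(1) + s*7 = -14*1**2 - 55*7 = -14*1 - 385 = -14 - 385 = -399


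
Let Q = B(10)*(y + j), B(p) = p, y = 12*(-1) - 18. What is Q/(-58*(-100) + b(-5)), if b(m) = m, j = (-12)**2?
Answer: 12/61 ≈ 0.19672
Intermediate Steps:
y = -30 (y = -12 - 18 = -30)
j = 144
Q = 1140 (Q = 10*(-30 + 144) = 10*114 = 1140)
Q/(-58*(-100) + b(-5)) = 1140/(-58*(-100) - 5) = 1140/(5800 - 5) = 1140/5795 = 1140*(1/5795) = 12/61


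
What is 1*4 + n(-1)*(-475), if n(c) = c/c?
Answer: -471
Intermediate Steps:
n(c) = 1
1*4 + n(-1)*(-475) = 1*4 + 1*(-475) = 4 - 475 = -471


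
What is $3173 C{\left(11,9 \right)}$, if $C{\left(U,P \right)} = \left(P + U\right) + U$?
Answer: $98363$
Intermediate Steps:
$C{\left(U,P \right)} = P + 2 U$
$3173 C{\left(11,9 \right)} = 3173 \left(9 + 2 \cdot 11\right) = 3173 \left(9 + 22\right) = 3173 \cdot 31 = 98363$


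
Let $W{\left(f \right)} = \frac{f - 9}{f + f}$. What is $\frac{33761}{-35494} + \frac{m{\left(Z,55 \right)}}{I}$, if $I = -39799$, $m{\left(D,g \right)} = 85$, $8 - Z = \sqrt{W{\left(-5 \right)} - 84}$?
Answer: $- \frac{1346671029}{1412625706} \approx -0.95331$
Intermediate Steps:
$W{\left(f \right)} = \frac{-9 + f}{2 f}$
$Z = 8 - \frac{i \sqrt{2065}}{5}$ ($Z = 8 - \sqrt{\frac{-9 - 5}{2 \left(-5\right)} - 84} = 8 - \sqrt{\frac{1}{2} \left(- \frac{1}{5}\right) \left(-14\right) - 84} = 8 - \sqrt{\frac{7}{5} - 84} = 8 - \sqrt{- \frac{413}{5}} = 8 - \frac{i \sqrt{2065}}{5} \approx 8.0 - 9.0885 i$)
$\frac{33761}{-35494} + \frac{m{\left(Z,55 \right)}}{I} = \frac{33761}{-35494} + \frac{85}{-39799} = 33761 \left(- \frac{1}{35494}\right) + 85 \left(- \frac{1}{39799}\right) = - \frac{33761}{35494} - \frac{85}{39799} = - \frac{1346671029}{1412625706}$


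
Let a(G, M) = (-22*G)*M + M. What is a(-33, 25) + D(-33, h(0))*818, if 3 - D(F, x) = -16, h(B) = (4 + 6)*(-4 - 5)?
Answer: 33717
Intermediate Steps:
h(B) = -90 (h(B) = 10*(-9) = -90)
D(F, x) = 19 (D(F, x) = 3 - 1*(-16) = 3 + 16 = 19)
a(G, M) = M - 22*G*M (a(G, M) = -22*G*M + M = M - 22*G*M)
a(-33, 25) + D(-33, h(0))*818 = 25*(1 - 22*(-33)) + 19*818 = 25*(1 + 726) + 15542 = 25*727 + 15542 = 18175 + 15542 = 33717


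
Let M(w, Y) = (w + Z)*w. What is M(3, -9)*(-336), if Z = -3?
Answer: 0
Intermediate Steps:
M(w, Y) = w*(-3 + w) (M(w, Y) = (w - 3)*w = (-3 + w)*w = w*(-3 + w))
M(3, -9)*(-336) = (3*(-3 + 3))*(-336) = (3*0)*(-336) = 0*(-336) = 0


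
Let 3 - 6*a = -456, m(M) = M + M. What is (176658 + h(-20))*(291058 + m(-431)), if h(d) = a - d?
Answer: 51293448882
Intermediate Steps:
m(M) = 2*M
a = 153/2 (a = ½ - ⅙*(-456) = ½ + 76 = 153/2 ≈ 76.500)
h(d) = 153/2 - d
(176658 + h(-20))*(291058 + m(-431)) = (176658 + (153/2 - 1*(-20)))*(291058 + 2*(-431)) = (176658 + (153/2 + 20))*(291058 - 862) = (176658 + 193/2)*290196 = (353509/2)*290196 = 51293448882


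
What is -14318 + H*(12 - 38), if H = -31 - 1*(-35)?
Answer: -14422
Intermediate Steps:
H = 4 (H = -31 + 35 = 4)
-14318 + H*(12 - 38) = -14318 + 4*(12 - 38) = -14318 + 4*(-26) = -14318 - 104 = -14422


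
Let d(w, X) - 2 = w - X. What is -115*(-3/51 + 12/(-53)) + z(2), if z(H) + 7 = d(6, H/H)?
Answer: 29555/901 ≈ 32.802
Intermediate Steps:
d(w, X) = 2 + w - X (d(w, X) = 2 + (w - X) = 2 + w - X)
z(H) = 0 (z(H) = -7 + (2 + 6 - H/H) = -7 + (2 + 6 - 1*1) = -7 + (2 + 6 - 1) = -7 + 7 = 0)
-115*(-3/51 + 12/(-53)) + z(2) = -115*(-3/51 + 12/(-53)) + 0 = -115*(-3*1/51 + 12*(-1/53)) + 0 = -115*(-1/17 - 12/53) + 0 = -115*(-257/901) + 0 = 29555/901 + 0 = 29555/901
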